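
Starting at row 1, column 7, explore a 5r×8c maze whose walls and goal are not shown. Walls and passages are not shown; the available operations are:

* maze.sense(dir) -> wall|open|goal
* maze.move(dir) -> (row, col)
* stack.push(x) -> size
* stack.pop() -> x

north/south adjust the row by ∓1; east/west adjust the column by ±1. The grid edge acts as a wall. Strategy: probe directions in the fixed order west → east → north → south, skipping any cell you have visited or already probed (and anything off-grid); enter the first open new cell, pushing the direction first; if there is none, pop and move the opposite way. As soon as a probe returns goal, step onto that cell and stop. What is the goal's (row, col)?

Act: maze.sense[dir='west']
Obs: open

Act: stack.push[x='west']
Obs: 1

Act: maze.move[dir='west']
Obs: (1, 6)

Act: maze.sense[dir='west']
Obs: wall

Act: maze.sense[dir='north']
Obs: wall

Act: maze.sense[dir='south']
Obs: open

Act: stack.push[x='south']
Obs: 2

Act: maze.move[dir='south']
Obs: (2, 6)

Act: maze.sense[dir='west']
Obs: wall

Act: maze.sense[dir='east']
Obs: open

Act: stack.push[x='east']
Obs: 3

Act: maze.move[dir='east']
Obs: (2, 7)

Act: maze.sense[dir='south']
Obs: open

Act: stack.push[x='south']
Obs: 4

Act: maze.move[dir='south']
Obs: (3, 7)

Act: maze.sense[dir='west']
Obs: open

Act: stack.push[x='west']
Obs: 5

Act: maze.move[dir='west']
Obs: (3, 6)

Act: maze.sense[dir='west']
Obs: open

Act: stack.push[x='west']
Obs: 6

Act: maze.move[dir='west']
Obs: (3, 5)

Act: maze.sense[dir='west']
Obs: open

Act: stack.push[x='west']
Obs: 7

Act: maze.move[dir='west']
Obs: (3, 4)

Act: maze.sense[dir='west']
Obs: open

Act: stack.push[x='west']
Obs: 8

Act: maze.move[dir='west']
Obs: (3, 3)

Act: maze.sense[dir='west']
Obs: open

Act: stack.push[x='west']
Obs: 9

Act: maze.move[dir='west']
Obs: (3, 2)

Act: maze.sense[dir='west']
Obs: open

Act: stack.push[x='west']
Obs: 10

Act: maze.move[dir='west']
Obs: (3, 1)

Act: maze.sense[dir='west']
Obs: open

Act: stack.push[x='west']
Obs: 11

Act: maze.move[dir='west']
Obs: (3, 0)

Act: maze.sense[dir='north']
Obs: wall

Act: maze.sense[dir='south']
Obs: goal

Act: maze.move[dir='south']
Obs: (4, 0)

Answer: (4, 0)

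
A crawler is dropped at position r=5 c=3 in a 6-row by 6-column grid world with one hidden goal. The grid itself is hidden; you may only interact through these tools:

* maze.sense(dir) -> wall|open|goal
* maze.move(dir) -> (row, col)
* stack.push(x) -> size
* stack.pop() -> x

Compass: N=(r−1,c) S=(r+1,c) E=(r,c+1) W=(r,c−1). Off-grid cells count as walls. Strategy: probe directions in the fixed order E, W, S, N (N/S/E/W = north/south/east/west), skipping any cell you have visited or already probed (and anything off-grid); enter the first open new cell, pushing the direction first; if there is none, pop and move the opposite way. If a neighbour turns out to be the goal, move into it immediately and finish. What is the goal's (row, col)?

Step: maze.sense[dir→east]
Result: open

Step: stack.push[x→east]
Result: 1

Step: maze.move[dir→east]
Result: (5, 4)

Step: maze.sense[dir→east]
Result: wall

Step: maze.sense[dir→north]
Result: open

Step: stack.push[x→north]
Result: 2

Step: maze.move[dir→north]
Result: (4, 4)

Step: maze.sense[dir→east]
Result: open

Step: stack.push[x→east]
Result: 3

Step: maze.move[dir→east]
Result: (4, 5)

Step: maze.sense[dir→north]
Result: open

Step: stack.push[x→north]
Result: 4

Step: maze.move[dir→north]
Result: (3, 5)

Step: maze.sense[dir→west]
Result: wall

Step: maze.sense[dir→north]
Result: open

Step: stack.push[x→north]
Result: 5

Step: maze.move[dir→north]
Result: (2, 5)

Step: maze.sense[dir→west]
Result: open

Step: stack.push[x→west]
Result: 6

Step: maze.move[dir→west]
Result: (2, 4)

Step: maze.sense[dir→west]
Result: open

Step: stack.push[x→west]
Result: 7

Step: maze.move[dir→west]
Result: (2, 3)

Step: maze.sense[dir→west]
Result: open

Step: stack.push[x→west]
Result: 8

Step: maze.move[dir→west]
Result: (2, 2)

Step: maze.sense[dir→west]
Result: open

Step: stack.push[x→west]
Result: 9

Step: maze.move[dir→west]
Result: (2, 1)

Step: maze.sense[dir→west]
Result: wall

Step: maze.sense[dir→south]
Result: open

Step: stack.push[x→south]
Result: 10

Step: maze.move[dir→south]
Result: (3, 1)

Step: maze.sense[dir→east]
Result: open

Step: stack.push[x→east]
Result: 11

Step: maze.move[dir→east]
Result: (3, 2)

Step: maze.sense[dir→east]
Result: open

Step: stack.push[x→east]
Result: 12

Step: maze.move[dir→east]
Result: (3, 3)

Step: maze.sense[dir→south]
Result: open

Step: stack.push[x→south]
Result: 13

Step: maze.move[dir→south]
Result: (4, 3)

Step: maze.sense[dir→west]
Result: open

Step: stack.push[x→west]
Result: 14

Step: maze.move[dir→west]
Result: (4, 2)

Step: maze.sense[dir→west]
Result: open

Step: stack.push[x→west]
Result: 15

Step: maze.move[dir→west]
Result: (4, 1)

Step: maze.sense[dir→west]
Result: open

Step: stack.push[x→west]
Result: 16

Step: maze.move[dir→west]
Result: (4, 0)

Step: maze.sense[dir→south]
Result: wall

Step: maze.sense[dir→north]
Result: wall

Step: stack.pop[]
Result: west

Step: maze.move[dir→east]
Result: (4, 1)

Step: maze.sense[dir→south]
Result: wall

Step: stack.pop[]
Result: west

Step: maze.move[dir→east]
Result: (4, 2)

Step: maze.sense[dir→south]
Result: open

Step: stack.push[x→south]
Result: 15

Step: maze.move[dir→south]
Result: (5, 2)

Step: stack.pop[]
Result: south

Step: maze.move[dir→north]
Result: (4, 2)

Step: stack.pop[]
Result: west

Step: maze.move[dir→east]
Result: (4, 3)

Step: stack.pop[]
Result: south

Step: maze.move[dir→north]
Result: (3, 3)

Step: stack.pop[]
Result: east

Step: maze.move[dir→west]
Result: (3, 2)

Step: stack.pop[]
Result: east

Step: maze.move[dir→west]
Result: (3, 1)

Step: stack.pop[]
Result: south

Step: maze.move[dir→north]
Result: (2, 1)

Step: maze.sense[dir→north]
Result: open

Step: stack.push[x→north]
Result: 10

Step: maze.move[dir→north]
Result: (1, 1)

Step: maze.sense[dir→east]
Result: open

Step: stack.push[x→east]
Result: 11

Step: maze.move[dir→east]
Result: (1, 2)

Step: maze.sense[dir→east]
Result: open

Step: stack.push[x→east]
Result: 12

Step: maze.move[dir→east]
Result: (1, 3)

Step: maze.sense[dir→east]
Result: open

Step: stack.push[x→east]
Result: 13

Step: maze.move[dir→east]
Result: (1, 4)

Step: maze.sense[dir→east]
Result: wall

Step: maze.sense[dir→north]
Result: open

Step: stack.push[x→north]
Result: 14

Step: maze.move[dir→north]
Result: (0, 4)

Step: maze.sense[dir→east]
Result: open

Step: stack.push[x→east]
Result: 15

Step: maze.move[dir→east]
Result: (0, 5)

Step: stack.pop[]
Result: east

Step: maze.move[dir→west]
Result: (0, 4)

Step: maze.sense[dir→west]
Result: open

Step: stack.push[x→west]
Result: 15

Step: maze.move[dir→west]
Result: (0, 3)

Step: maze.sense[dir→west]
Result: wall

Step: stack.pop[]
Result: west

Step: maze.move[dir→east]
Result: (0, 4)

Step: stack.pop[]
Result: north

Step: maze.move[dir→south]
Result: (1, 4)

Step: stack.pop[]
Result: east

Step: maze.move[dir→west]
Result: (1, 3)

Step: stack.pop[]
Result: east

Step: maze.move[dir→west]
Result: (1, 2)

Step: stack.pop[]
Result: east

Step: maze.move[dir→west]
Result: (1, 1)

Step: maze.sense[dir→west]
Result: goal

Step: maze.move[dir→west]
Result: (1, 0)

Answer: (1, 0)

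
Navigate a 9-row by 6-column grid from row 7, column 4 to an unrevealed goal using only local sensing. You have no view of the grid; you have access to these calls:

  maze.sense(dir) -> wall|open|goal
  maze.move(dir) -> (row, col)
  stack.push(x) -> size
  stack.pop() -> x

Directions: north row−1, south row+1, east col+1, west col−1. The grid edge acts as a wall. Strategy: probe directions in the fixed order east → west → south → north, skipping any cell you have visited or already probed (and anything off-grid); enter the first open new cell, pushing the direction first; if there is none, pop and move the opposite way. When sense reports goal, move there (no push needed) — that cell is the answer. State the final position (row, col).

// 1. sense(dir→east) ~> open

// 2. push(x→east) ~> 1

// 3. move(dir→east) ~> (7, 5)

// 4. sense(dir→south) ~> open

// 5. push(x→south) ~> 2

// 6. move(dir→south) ~> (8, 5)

// 7. sense(dir→west) ~> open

// 8. push(x→west) ~> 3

// 9. move(dir→west) ~> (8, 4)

// 10. sense(dir→west) ~> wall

// 11. pop() ~> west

// 12. move(dir→east) ~> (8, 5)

// 13. pop() ~> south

// 14. move(dir→north) ~> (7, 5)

// 15. sense(dir→north) ~> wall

// 16. pop() ~> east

// 17. move(dir→west) ~> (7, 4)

// 18. sense(dir→west) ~> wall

// 19. sense(dir→north) ~> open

// 20. push(x→north) ~> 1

// 21. move(dir→north) ~> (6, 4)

// 22. sense(dir→west) ~> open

// 23. push(x→west) ~> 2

// 24. move(dir→west) ~> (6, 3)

// 25. sense(dir→west) ~> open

// 26. push(x→west) ~> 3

// 27. move(dir→west) ~> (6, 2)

// 28. sense(dir→west) ~> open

// 29. push(x→west) ~> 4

// 30. move(dir→west) ~> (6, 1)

// 31. sense(dir→west) ~> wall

// 32. sense(dir→south) ~> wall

// 33. sense(dir→north) ~> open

// 34. push(x→north) ~> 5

// 35. move(dir→north) ~> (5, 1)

// 36. sense(dir→east) ~> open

// 37. push(x→east) ~> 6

// 38. move(dir→east) ~> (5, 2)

// 39. sense(dir→east) ~> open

// 40. push(x→east) ~> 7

// 41. move(dir→east) ~> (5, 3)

// 42. sense(dir→east) ~> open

// 43. push(x→east) ~> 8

// 44. move(dir→east) ~> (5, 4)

// 45. sense(dir→east) ~> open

// 46. push(x→east) ~> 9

// 47. move(dir→east) ~> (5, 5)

// 48. sense(dir→north) ~> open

// 49. push(x→north) ~> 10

// 50. move(dir→north) ~> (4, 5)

// 51. sense(dir→west) ~> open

// 52. push(x→west) ~> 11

// 53. move(dir→west) ~> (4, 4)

// 54. sense(dir→west) ~> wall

// 55. sense(dir→north) ~> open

// 56. push(x→north) ~> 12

// 57. move(dir→north) ~> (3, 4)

// 58. sense(dir→east) ~> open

// 59. push(x→east) ~> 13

// 60. move(dir→east) ~> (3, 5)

// 61. sense(dir→north) ~> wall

// 62. pop() ~> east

// 63. move(dir→west) ~> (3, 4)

// 64. sense(dir→west) ~> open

// 65. push(x→west) ~> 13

// 66. move(dir→west) ~> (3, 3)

// 67. sense(dir→west) ~> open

// 68. push(x→west) ~> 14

// 69. move(dir→west) ~> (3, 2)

// 70. sense(dir→west) ~> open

// 71. push(x→west) ~> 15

// 72. move(dir→west) ~> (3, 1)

// 73. sense(dir→west) ~> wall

// 74. sense(dir→south) ~> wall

// 75. sense(dir→north) ~> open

// 76. push(x→north) ~> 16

// 77. move(dir→north) ~> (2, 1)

// 78. sense(dir→east) ~> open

// 79. push(x→east) ~> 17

// 80. move(dir→east) ~> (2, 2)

// 81. sense(dir→east) ~> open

// 82. push(x→east) ~> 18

// 83. move(dir→east) ~> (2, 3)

// 84. sense(dir→east) ~> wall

// 85. sense(dir→north) ~> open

// 86. push(x→north) ~> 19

// 87. move(dir→north) ~> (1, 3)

// 88. sense(dir→east) ~> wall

// 89. sense(dir→west) ~> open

// 90. push(x→west) ~> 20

// 91. move(dir→west) ~> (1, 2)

// 92. sense(dir→west) ~> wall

// 93. sense(dir→north) ~> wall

// 94. pop() ~> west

// 95. move(dir→east) ~> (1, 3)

// 96. sense(dir→north) ~> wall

// 97. pop() ~> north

// 98. move(dir→south) ~> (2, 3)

// 99. pop() ~> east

// 100. move(dir→west) ~> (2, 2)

// 101. pop() ~> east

// 102. move(dir→west) ~> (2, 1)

// 103. sense(dir→west) ~> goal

// 104. move(dir→west) ~> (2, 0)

Answer: (2, 0)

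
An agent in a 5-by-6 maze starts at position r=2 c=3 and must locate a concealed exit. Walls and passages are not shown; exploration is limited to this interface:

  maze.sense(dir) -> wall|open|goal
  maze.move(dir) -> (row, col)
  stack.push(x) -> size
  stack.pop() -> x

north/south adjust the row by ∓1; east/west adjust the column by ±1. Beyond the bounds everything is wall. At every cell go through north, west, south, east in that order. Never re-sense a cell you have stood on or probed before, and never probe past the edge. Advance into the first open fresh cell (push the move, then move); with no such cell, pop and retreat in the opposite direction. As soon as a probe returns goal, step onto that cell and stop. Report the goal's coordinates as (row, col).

Step: maze.sense[dir='north']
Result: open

Step: stack.push[x='north']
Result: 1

Step: maze.move[dir='north']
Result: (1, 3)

Step: maze.sense[dir='north']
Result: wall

Step: maze.sense[dir='west']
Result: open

Step: stack.push[x='west']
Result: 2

Step: maze.move[dir='west']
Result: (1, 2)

Step: maze.sense[dir='north']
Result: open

Step: stack.push[x='north']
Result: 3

Step: maze.move[dir='north']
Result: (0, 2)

Step: maze.sense[dir='west']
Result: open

Step: stack.push[x='west']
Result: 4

Step: maze.move[dir='west']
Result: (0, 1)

Step: maze.sense[dir='west']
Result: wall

Step: maze.sense[dir='south']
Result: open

Step: stack.push[x='south']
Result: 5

Step: maze.move[dir='south']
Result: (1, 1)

Step: maze.sense[dir='west']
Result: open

Step: stack.push[x='west']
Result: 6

Step: maze.move[dir='west']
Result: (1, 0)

Step: maze.sense[dir='south']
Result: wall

Step: stack.pop[]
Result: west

Step: maze.move[dir='east']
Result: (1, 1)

Step: maze.sense[dir='south']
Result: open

Step: stack.push[x='south']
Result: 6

Step: maze.move[dir='south']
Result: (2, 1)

Step: maze.sense[dir='south']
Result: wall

Step: maze.sense[dir='east']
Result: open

Step: stack.push[x='east']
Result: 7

Step: maze.move[dir='east']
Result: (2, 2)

Step: maze.sense[dir='south']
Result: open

Step: stack.push[x='south']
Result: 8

Step: maze.move[dir='south']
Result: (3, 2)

Step: maze.sense[dir='south']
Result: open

Step: stack.push[x='south']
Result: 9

Step: maze.move[dir='south']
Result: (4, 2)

Step: maze.sense[dir='west']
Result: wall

Step: maze.sense[dir='east']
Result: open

Step: stack.push[x='east']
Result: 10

Step: maze.move[dir='east']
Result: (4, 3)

Step: maze.sense[dir='north']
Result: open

Step: stack.push[x='north']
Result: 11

Step: maze.move[dir='north']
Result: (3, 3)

Step: maze.sense[dir='east']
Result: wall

Step: stack.pop[]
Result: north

Step: maze.move[dir='south']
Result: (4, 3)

Step: maze.sense[dir='east']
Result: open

Step: stack.push[x='east']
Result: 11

Step: maze.move[dir='east']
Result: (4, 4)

Step: maze.sense[dir='east']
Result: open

Step: stack.push[x='east']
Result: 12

Step: maze.move[dir='east']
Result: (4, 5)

Step: maze.sense[dir='north']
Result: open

Step: stack.push[x='north']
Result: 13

Step: maze.move[dir='north']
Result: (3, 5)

Step: maze.sense[dir='north']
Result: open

Step: stack.push[x='north']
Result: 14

Step: maze.move[dir='north']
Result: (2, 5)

Step: maze.sense[dir='north']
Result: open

Step: stack.push[x='north']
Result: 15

Step: maze.move[dir='north']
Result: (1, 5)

Step: maze.sense[dir='north']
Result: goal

Step: maze.move[dir='north']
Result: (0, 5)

Answer: (0, 5)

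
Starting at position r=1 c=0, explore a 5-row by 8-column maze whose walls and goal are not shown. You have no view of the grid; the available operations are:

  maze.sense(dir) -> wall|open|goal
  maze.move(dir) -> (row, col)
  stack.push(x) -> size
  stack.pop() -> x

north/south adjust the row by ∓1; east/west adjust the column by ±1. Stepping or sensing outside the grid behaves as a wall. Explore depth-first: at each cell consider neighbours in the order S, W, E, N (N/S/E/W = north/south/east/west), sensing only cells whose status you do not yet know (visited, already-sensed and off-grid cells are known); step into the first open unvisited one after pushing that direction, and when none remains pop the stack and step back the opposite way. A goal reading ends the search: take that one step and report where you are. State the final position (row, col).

-> maze.sense(dir: south)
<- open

-> stack.push(x: south)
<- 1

-> maze.move(dir: south)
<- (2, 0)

-> maze.sense(dir: south)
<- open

-> stack.push(x: south)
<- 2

-> maze.move(dir: south)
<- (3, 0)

-> maze.sense(dir: south)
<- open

-> stack.push(x: south)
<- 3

-> maze.move(dir: south)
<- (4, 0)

-> maze.sense(dir: east)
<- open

-> stack.push(x: east)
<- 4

-> maze.move(dir: east)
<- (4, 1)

-> maze.sense(dir: east)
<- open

-> stack.push(x: east)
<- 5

-> maze.move(dir: east)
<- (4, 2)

-> maze.sense(dir: east)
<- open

-> stack.push(x: east)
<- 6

-> maze.move(dir: east)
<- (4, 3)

-> maze.sense(dir: east)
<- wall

-> maze.sense(dir: north)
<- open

-> stack.push(x: north)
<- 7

-> maze.move(dir: north)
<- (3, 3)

-> maze.sense(dir: west)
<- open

-> stack.push(x: west)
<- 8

-> maze.move(dir: west)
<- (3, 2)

-> maze.sense(dir: west)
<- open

-> stack.push(x: west)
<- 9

-> maze.move(dir: west)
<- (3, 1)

-> maze.sense(dir: north)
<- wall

-> stack.pop()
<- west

-> maze.move(dir: east)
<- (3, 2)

-> maze.sense(dir: north)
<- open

-> stack.push(x: north)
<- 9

-> maze.move(dir: north)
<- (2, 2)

-> maze.sense(dir: east)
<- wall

-> maze.sense(dir: north)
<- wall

-> stack.pop()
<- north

-> maze.move(dir: south)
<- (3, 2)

-> stack.pop()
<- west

-> maze.move(dir: east)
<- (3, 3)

-> maze.sense(dir: east)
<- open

-> stack.push(x: east)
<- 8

-> maze.move(dir: east)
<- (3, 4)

-> maze.sense(dir: east)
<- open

-> stack.push(x: east)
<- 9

-> maze.move(dir: east)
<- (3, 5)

-> maze.sense(dir: south)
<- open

-> stack.push(x: south)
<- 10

-> maze.move(dir: south)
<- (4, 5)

-> maze.sense(dir: east)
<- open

-> stack.push(x: east)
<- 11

-> maze.move(dir: east)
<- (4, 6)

-> maze.sense(dir: east)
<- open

-> stack.push(x: east)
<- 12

-> maze.move(dir: east)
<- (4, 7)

-> maze.sense(dir: north)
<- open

-> stack.push(x: north)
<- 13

-> maze.move(dir: north)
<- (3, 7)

-> maze.sense(dir: west)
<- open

-> stack.push(x: west)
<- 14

-> maze.move(dir: west)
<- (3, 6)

-> maze.sense(dir: north)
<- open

-> stack.push(x: north)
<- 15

-> maze.move(dir: north)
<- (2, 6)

-> maze.sense(dir: west)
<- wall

-> maze.sense(dir: east)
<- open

-> stack.push(x: east)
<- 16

-> maze.move(dir: east)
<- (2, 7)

-> maze.sense(dir: north)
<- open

-> stack.push(x: north)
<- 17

-> maze.move(dir: north)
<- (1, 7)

-> maze.sense(dir: west)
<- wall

-> maze.sense(dir: north)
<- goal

-> maze.move(dir: north)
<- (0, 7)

Answer: (0, 7)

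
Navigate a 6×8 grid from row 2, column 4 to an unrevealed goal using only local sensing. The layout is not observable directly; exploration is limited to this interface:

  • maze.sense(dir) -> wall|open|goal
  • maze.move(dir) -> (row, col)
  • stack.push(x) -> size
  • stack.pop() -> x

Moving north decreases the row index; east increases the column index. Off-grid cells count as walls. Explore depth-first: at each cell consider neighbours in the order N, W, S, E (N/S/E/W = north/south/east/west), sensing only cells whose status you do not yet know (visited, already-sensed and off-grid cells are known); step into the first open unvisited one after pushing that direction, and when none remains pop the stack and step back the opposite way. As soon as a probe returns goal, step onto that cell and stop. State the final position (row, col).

! 1. sense(dir→north) : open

! 2. push(x→north) : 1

! 3. move(dir→north) : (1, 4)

! 4. sense(dir→north) : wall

! 5. sense(dir→west) : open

! 6. push(x→west) : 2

! 7. move(dir→west) : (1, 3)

! 8. sense(dir→north) : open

! 9. push(x→north) : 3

! 10. move(dir→north) : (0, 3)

! 11. sense(dir→west) : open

! 12. push(x→west) : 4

! 13. move(dir→west) : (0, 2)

! 14. sense(dir→west) : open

! 15. push(x→west) : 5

! 16. move(dir→west) : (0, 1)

! 17. sense(dir→west) : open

! 18. push(x→west) : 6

! 19. move(dir→west) : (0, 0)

! 20. sense(dir→south) : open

! 21. push(x→south) : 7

! 22. move(dir→south) : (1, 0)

! 23. sense(dir→south) : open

! 24. push(x→south) : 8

! 25. move(dir→south) : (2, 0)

! 26. sense(dir→south) : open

! 27. push(x→south) : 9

! 28. move(dir→south) : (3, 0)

! 29. sense(dir→south) : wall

! 30. sense(dir→east) : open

! 31. push(x→east) : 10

! 32. move(dir→east) : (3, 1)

! 33. sense(dir→north) : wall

! 34. sense(dir→south) : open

! 35. push(x→south) : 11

! 36. move(dir→south) : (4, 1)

! 37. sense(dir→south) : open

! 38. push(x→south) : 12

! 39. move(dir→south) : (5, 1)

! 40. sense(dir→west) : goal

! 41. move(dir→west) : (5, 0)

Answer: (5, 0)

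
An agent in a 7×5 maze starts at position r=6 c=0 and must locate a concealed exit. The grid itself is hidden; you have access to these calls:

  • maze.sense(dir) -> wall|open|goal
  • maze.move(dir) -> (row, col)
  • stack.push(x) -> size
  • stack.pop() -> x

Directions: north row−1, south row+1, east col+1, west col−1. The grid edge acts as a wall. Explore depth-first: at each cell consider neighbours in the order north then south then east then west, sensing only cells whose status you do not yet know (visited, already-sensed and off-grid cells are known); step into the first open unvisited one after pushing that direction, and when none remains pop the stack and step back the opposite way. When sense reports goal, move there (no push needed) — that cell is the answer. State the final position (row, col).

% 1. maze.sense(dir='north') : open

% 2. stack.push(x='north') : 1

% 3. maze.move(dir='north') : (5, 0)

% 4. maze.sense(dir='north') : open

% 5. stack.push(x='north') : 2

% 6. maze.move(dir='north') : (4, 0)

% 7. maze.sense(dir='north') : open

% 8. stack.push(x='north') : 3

% 9. maze.move(dir='north') : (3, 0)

% 10. maze.sense(dir='north') : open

% 11. stack.push(x='north') : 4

% 12. maze.move(dir='north') : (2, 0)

% 13. maze.sense(dir='north') : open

% 14. stack.push(x='north') : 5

% 15. maze.move(dir='north') : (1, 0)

% 16. maze.sense(dir='north') : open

% 17. stack.push(x='north') : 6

% 18. maze.move(dir='north') : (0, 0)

% 19. maze.sense(dir='east') : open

% 20. stack.push(x='east') : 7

% 21. maze.move(dir='east') : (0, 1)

% 22. maze.sense(dir='south') : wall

% 23. maze.sense(dir='east') : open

% 24. stack.push(x='east') : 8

% 25. maze.move(dir='east') : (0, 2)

% 26. maze.sense(dir='south') : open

% 27. stack.push(x='south') : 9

% 28. maze.move(dir='south') : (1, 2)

% 29. maze.sense(dir='south') : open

% 30. stack.push(x='south') : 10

% 31. maze.move(dir='south') : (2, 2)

% 32. maze.sense(dir='south') : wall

% 33. maze.sense(dir='east') : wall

% 34. maze.sense(dir='west') : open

% 35. stack.push(x='west') : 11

% 36. maze.move(dir='west') : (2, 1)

% 37. maze.sense(dir='south') : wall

% 38. stack.pop() : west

% 39. maze.move(dir='east') : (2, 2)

% 40. stack.pop() : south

% 41. maze.move(dir='north') : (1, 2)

% 42. maze.sense(dir='east') : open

% 43. stack.push(x='east') : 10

% 44. maze.move(dir='east') : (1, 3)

% 45. maze.sense(dir='north') : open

% 46. stack.push(x='north') : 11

% 47. maze.move(dir='north') : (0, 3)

% 48. maze.sense(dir='east') : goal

% 49. maze.move(dir='east') : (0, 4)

Answer: (0, 4)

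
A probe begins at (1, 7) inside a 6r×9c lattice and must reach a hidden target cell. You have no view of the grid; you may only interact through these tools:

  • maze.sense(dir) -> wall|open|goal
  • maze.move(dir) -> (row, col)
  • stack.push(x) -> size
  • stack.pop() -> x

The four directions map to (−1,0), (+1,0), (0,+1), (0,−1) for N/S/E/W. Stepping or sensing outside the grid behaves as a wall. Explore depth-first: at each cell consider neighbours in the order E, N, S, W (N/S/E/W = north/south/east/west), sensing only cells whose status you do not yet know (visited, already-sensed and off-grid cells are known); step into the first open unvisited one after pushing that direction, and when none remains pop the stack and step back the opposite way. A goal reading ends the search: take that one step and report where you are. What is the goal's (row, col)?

Act: maze.sense[dir=east]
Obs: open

Act: stack.push[x=east]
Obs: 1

Act: maze.move[dir=east]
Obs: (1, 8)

Act: maze.sense[dir=north]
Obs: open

Act: stack.push[x=north]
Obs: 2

Act: maze.move[dir=north]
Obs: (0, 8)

Act: maze.sense[dir=west]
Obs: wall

Act: stack.pop[]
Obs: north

Act: maze.move[dir=south]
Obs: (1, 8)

Act: maze.sense[dir=south]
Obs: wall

Act: stack.pop[]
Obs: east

Act: maze.move[dir=west]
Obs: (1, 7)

Act: maze.sense[dir=south]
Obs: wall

Act: maze.sense[dir=west]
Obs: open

Act: stack.push[x=west]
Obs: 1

Act: maze.move[dir=west]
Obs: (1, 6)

Act: maze.sense[dir=north]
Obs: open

Act: stack.push[x=north]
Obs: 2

Act: maze.move[dir=north]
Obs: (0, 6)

Act: maze.sense[dir=west]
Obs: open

Act: stack.push[x=west]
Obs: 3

Act: maze.move[dir=west]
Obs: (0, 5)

Act: maze.sense[dir=south]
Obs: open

Act: stack.push[x=south]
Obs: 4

Act: maze.move[dir=south]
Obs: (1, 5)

Act: maze.sense[dir=south]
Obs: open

Act: stack.push[x=south]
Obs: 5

Act: maze.move[dir=south]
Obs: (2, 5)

Act: maze.sense[dir=east]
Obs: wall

Act: maze.sense[dir=south]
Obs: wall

Act: maze.sense[dir=west]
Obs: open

Act: stack.push[x=west]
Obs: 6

Act: maze.move[dir=west]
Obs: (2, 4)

Act: maze.sense[dir=north]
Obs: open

Act: stack.push[x=north]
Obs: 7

Act: maze.move[dir=north]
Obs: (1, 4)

Act: maze.sense[dir=north]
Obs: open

Act: stack.push[x=north]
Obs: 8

Act: maze.move[dir=north]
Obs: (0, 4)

Act: maze.sense[dir=west]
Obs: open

Act: stack.push[x=west]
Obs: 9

Act: maze.move[dir=west]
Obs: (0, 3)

Act: maze.sense[dir=south]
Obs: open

Act: stack.push[x=south]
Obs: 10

Act: maze.move[dir=south]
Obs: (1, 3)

Act: maze.sense[dir=south]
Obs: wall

Act: maze.sense[dir=west]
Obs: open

Act: stack.push[x=west]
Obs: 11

Act: maze.move[dir=west]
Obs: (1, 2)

Act: maze.sense[dir=north]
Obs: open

Act: stack.push[x=north]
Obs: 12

Act: maze.move[dir=north]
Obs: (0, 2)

Act: maze.sense[dir=west]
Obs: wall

Act: stack.pop[]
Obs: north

Act: maze.move[dir=south]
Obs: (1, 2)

Act: maze.sense[dir=south]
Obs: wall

Act: maze.sense[dir=west]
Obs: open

Act: stack.push[x=west]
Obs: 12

Act: maze.move[dir=west]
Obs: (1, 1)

Act: maze.sense[dir=south]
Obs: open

Act: stack.push[x=south]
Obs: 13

Act: maze.move[dir=south]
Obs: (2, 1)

Act: maze.sense[dir=south]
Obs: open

Act: stack.push[x=south]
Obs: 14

Act: maze.move[dir=south]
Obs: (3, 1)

Act: maze.sense[dir=east]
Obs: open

Act: stack.push[x=east]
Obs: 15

Act: maze.move[dir=east]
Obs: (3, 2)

Act: maze.sense[dir=east]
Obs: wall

Act: maze.sense[dir=south]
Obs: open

Act: stack.push[x=south]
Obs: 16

Act: maze.move[dir=south]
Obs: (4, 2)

Act: maze.sense[dir=east]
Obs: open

Act: stack.push[x=east]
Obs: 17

Act: maze.move[dir=east]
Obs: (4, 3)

Act: maze.sense[dir=east]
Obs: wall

Act: maze.sense[dir=south]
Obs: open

Act: stack.push[x=south]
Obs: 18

Act: maze.move[dir=south]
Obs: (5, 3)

Act: maze.sense[dir=east]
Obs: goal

Act: maze.move[dir=east]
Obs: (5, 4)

Answer: (5, 4)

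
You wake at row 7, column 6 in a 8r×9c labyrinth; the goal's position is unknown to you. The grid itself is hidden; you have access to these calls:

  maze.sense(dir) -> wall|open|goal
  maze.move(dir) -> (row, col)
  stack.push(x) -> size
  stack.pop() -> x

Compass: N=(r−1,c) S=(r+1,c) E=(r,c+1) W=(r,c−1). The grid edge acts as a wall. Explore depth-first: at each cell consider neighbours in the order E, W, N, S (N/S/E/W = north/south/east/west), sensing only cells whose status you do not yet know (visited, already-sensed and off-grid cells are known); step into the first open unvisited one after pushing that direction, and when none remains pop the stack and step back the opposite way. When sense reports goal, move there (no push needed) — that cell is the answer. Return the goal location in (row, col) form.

> maze.sense dir=east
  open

> stack.push x=east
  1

> maze.move dir=east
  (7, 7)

> maze.sense dir=east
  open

> stack.push x=east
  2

> maze.move dir=east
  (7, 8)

> maze.sense dir=north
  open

> stack.push x=north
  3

> maze.move dir=north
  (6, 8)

> maze.sense dir=west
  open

> stack.push x=west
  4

> maze.move dir=west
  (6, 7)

> maze.sense dir=west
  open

> stack.push x=west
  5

> maze.move dir=west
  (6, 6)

> maze.sense dir=west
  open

> stack.push x=west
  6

> maze.move dir=west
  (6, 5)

> maze.sense dir=west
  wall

> maze.sense dir=north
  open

> stack.push x=north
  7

> maze.move dir=north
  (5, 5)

> maze.sense dir=east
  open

> stack.push x=east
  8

> maze.move dir=east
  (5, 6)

> maze.sense dir=east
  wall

> maze.sense dir=north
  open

> stack.push x=north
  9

> maze.move dir=north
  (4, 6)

> maze.sense dir=east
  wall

> maze.sense dir=west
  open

> stack.push x=west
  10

> maze.move dir=west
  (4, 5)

> maze.sense dir=west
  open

> stack.push x=west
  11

> maze.move dir=west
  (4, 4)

> maze.sense dir=west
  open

> stack.push x=west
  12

> maze.move dir=west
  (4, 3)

> maze.sense dir=west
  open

> stack.push x=west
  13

> maze.move dir=west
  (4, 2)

> maze.sense dir=west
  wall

> maze.sense dir=north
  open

> stack.push x=north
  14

> maze.move dir=north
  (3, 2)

> maze.sense dir=east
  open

> stack.push x=east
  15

> maze.move dir=east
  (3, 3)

> maze.sense dir=east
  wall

> maze.sense dir=north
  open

> stack.push x=north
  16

> maze.move dir=north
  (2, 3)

> maze.sense dir=east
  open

> stack.push x=east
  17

> maze.move dir=east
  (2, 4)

> maze.sense dir=east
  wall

> maze.sense dir=north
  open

> stack.push x=north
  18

> maze.move dir=north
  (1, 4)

> maze.sense dir=east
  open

> stack.push x=east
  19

> maze.move dir=east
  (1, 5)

> maze.sense dir=east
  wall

> maze.sense dir=north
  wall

> stack.pop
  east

> maze.move dir=west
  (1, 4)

> maze.sense dir=west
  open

> stack.push x=west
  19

> maze.move dir=west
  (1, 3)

> maze.sense dir=west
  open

> stack.push x=west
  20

> maze.move dir=west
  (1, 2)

> maze.sense dir=west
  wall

> maze.sense dir=north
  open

> stack.push x=north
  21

> maze.move dir=north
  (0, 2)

> maze.sense dir=east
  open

> stack.push x=east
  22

> maze.move dir=east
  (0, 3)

> maze.sense dir=east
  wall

> stack.pop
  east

> maze.move dir=west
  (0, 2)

> maze.sense dir=west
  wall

> stack.pop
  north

> maze.move dir=south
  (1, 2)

> maze.sense dir=south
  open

> stack.push x=south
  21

> maze.move dir=south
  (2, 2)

> maze.sense dir=west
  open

> stack.push x=west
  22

> maze.move dir=west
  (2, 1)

> maze.sense dir=west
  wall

> maze.sense dir=south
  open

> stack.push x=south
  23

> maze.move dir=south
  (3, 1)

> maze.sense dir=west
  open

> stack.push x=west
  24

> maze.move dir=west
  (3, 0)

> maze.sense dir=south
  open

> stack.push x=south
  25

> maze.move dir=south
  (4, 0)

> maze.sense dir=south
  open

> stack.push x=south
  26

> maze.move dir=south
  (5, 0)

> maze.sense dir=east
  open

> stack.push x=east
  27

> maze.move dir=east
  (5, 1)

> maze.sense dir=east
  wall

> maze.sense dir=south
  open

> stack.push x=south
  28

> maze.move dir=south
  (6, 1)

> maze.sense dir=east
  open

> stack.push x=east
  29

> maze.move dir=east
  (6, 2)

> maze.sense dir=east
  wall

> maze.sense dir=south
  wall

> stack.pop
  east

> maze.move dir=west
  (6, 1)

> maze.sense dir=west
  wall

> maze.sense dir=south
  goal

> maze.move dir=south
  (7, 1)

Answer: (7, 1)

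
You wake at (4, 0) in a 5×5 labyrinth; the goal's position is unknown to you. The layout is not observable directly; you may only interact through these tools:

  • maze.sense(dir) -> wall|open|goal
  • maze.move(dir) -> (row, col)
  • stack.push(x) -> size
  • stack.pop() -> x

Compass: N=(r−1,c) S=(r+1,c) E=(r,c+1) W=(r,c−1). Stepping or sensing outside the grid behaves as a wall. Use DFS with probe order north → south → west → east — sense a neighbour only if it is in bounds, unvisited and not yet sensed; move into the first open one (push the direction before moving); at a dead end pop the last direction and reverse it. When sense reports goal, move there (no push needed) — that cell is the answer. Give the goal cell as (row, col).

-> maze.sense(dir=north)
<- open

-> stack.push(x=north)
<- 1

-> maze.move(dir=north)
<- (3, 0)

-> maze.sense(dir=north)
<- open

-> stack.push(x=north)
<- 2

-> maze.move(dir=north)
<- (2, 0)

-> maze.sense(dir=north)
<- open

-> stack.push(x=north)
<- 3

-> maze.move(dir=north)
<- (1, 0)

-> maze.sense(dir=north)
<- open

-> stack.push(x=north)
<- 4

-> maze.move(dir=north)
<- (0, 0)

-> maze.sense(dir=east)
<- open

-> stack.push(x=east)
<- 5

-> maze.move(dir=east)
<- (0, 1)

-> maze.sense(dir=south)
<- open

-> stack.push(x=south)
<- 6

-> maze.move(dir=south)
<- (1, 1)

-> maze.sense(dir=south)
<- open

-> stack.push(x=south)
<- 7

-> maze.move(dir=south)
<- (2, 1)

-> maze.sense(dir=south)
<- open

-> stack.push(x=south)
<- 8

-> maze.move(dir=south)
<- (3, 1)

-> maze.sense(dir=south)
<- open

-> stack.push(x=south)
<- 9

-> maze.move(dir=south)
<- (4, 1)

-> maze.sense(dir=east)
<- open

-> stack.push(x=east)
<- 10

-> maze.move(dir=east)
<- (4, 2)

-> maze.sense(dir=north)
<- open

-> stack.push(x=north)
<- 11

-> maze.move(dir=north)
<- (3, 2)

-> maze.sense(dir=north)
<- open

-> stack.push(x=north)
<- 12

-> maze.move(dir=north)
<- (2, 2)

-> maze.sense(dir=north)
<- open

-> stack.push(x=north)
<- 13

-> maze.move(dir=north)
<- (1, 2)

-> maze.sense(dir=north)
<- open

-> stack.push(x=north)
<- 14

-> maze.move(dir=north)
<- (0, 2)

-> maze.sense(dir=east)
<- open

-> stack.push(x=east)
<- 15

-> maze.move(dir=east)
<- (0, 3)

-> maze.sense(dir=south)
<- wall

-> maze.sense(dir=east)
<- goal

-> maze.move(dir=east)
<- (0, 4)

Answer: (0, 4)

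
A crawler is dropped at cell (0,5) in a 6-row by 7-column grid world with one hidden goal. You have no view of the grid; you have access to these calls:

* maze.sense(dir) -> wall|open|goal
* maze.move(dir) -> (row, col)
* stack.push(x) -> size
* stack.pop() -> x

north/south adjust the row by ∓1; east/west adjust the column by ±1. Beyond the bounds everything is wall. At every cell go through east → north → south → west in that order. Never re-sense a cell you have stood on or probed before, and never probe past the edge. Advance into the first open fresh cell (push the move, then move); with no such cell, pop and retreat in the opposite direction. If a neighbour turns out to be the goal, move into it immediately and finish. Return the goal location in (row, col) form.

→ maze.sense(dir: east)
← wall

→ maze.sense(dir: south)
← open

→ stack.push(x: south)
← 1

→ maze.move(dir: south)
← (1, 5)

→ maze.sense(dir: east)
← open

→ stack.push(x: east)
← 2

→ maze.move(dir: east)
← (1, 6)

→ maze.sense(dir: south)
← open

→ stack.push(x: south)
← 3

→ maze.move(dir: south)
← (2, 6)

→ maze.sense(dir: south)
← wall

→ maze.sense(dir: west)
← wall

→ stack.pop()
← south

→ maze.move(dir: north)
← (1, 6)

→ stack.pop()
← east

→ maze.move(dir: west)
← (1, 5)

→ maze.sense(dir: west)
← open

→ stack.push(x: west)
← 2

→ maze.move(dir: west)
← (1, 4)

→ maze.sense(dir: north)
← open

→ stack.push(x: north)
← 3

→ maze.move(dir: north)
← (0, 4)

→ maze.sense(dir: west)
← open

→ stack.push(x: west)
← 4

→ maze.move(dir: west)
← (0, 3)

→ maze.sense(dir: south)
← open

→ stack.push(x: south)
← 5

→ maze.move(dir: south)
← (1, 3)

→ maze.sense(dir: south)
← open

→ stack.push(x: south)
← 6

→ maze.move(dir: south)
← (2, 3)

→ maze.sense(dir: east)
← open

→ stack.push(x: east)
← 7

→ maze.move(dir: east)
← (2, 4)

→ maze.sense(dir: south)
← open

→ stack.push(x: south)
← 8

→ maze.move(dir: south)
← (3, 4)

→ maze.sense(dir: east)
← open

→ stack.push(x: east)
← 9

→ maze.move(dir: east)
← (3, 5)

→ maze.sense(dir: south)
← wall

→ stack.pop()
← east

→ maze.move(dir: west)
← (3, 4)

→ maze.sense(dir: south)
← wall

→ maze.sense(dir: west)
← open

→ stack.push(x: west)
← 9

→ maze.move(dir: west)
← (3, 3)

→ maze.sense(dir: south)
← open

→ stack.push(x: south)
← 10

→ maze.move(dir: south)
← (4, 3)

→ maze.sense(dir: south)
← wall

→ maze.sense(dir: west)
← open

→ stack.push(x: west)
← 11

→ maze.move(dir: west)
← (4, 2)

→ maze.sense(dir: north)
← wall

→ maze.sense(dir: south)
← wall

→ maze.sense(dir: west)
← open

→ stack.push(x: west)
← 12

→ maze.move(dir: west)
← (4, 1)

→ maze.sense(dir: north)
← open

→ stack.push(x: north)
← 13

→ maze.move(dir: north)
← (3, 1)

→ maze.sense(dir: north)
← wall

→ maze.sense(dir: west)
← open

→ stack.push(x: west)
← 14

→ maze.move(dir: west)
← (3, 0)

→ maze.sense(dir: north)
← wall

→ maze.sense(dir: south)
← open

→ stack.push(x: south)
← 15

→ maze.move(dir: south)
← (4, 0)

→ maze.sense(dir: south)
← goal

→ maze.move(dir: south)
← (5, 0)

Answer: (5, 0)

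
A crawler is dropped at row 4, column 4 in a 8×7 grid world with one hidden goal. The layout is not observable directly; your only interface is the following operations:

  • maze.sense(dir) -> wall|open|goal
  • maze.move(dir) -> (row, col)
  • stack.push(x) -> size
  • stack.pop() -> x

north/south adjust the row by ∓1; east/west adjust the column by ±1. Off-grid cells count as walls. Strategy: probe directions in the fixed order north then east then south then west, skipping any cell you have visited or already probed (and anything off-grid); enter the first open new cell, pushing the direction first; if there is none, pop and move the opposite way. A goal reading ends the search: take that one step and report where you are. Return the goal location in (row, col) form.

-> maze.sense(dir='north')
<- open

-> stack.push(x='north')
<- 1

-> maze.move(dir='north')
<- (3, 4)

-> maze.sense(dir='north')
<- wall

-> maze.sense(dir='east')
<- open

-> stack.push(x='east')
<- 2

-> maze.move(dir='east')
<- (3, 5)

-> maze.sense(dir='north')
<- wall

-> maze.sense(dir='east')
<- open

-> stack.push(x='east')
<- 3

-> maze.move(dir='east')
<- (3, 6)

-> maze.sense(dir='north')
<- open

-> stack.push(x='north')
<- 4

-> maze.move(dir='north')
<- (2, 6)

-> maze.sense(dir='north')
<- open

-> stack.push(x='north')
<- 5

-> maze.move(dir='north')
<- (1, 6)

-> maze.sense(dir='north')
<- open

-> stack.push(x='north')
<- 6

-> maze.move(dir='north')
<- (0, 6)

-> maze.sense(dir='west')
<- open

-> stack.push(x='west')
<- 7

-> maze.move(dir='west')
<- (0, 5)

-> maze.sense(dir='south')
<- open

-> stack.push(x='south')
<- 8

-> maze.move(dir='south')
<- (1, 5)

-> maze.sense(dir='west')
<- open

-> stack.push(x='west')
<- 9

-> maze.move(dir='west')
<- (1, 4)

-> maze.sense(dir='north')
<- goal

-> maze.move(dir='north')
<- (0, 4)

Answer: (0, 4)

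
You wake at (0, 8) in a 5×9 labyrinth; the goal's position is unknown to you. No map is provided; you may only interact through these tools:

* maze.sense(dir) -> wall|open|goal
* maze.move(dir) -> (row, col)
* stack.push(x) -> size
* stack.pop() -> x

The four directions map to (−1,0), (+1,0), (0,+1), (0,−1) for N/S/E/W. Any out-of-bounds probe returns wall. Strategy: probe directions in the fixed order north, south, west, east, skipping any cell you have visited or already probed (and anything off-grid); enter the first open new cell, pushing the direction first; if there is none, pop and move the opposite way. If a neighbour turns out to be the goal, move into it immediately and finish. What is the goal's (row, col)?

→ maze.sense(dir: south)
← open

→ stack.push(x: south)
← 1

→ maze.move(dir: south)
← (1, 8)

→ maze.sense(dir: south)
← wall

→ maze.sense(dir: west)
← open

→ stack.push(x: west)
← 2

→ maze.move(dir: west)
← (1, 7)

→ maze.sense(dir: north)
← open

→ stack.push(x: north)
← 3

→ maze.move(dir: north)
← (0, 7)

→ maze.sense(dir: west)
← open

→ stack.push(x: west)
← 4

→ maze.move(dir: west)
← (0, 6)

→ maze.sense(dir: south)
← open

→ stack.push(x: south)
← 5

→ maze.move(dir: south)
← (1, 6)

→ maze.sense(dir: south)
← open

→ stack.push(x: south)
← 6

→ maze.move(dir: south)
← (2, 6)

→ maze.sense(dir: south)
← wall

→ maze.sense(dir: west)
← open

→ stack.push(x: west)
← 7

→ maze.move(dir: west)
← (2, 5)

→ maze.sense(dir: north)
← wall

→ maze.sense(dir: south)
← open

→ stack.push(x: south)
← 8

→ maze.move(dir: south)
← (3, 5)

→ maze.sense(dir: south)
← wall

→ maze.sense(dir: west)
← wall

→ stack.pop()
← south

→ maze.move(dir: north)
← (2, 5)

→ maze.sense(dir: west)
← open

→ stack.push(x: west)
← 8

→ maze.move(dir: west)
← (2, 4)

→ maze.sense(dir: north)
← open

→ stack.push(x: north)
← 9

→ maze.move(dir: north)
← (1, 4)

→ maze.sense(dir: north)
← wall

→ maze.sense(dir: west)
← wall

→ stack.pop()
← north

→ maze.move(dir: south)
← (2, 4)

→ maze.sense(dir: west)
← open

→ stack.push(x: west)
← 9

→ maze.move(dir: west)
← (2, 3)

→ maze.sense(dir: south)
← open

→ stack.push(x: south)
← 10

→ maze.move(dir: south)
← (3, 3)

→ maze.sense(dir: south)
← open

→ stack.push(x: south)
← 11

→ maze.move(dir: south)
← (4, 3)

→ maze.sense(dir: west)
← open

→ stack.push(x: west)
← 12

→ maze.move(dir: west)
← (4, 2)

→ maze.sense(dir: north)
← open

→ stack.push(x: north)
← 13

→ maze.move(dir: north)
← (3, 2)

→ maze.sense(dir: north)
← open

→ stack.push(x: north)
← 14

→ maze.move(dir: north)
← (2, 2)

→ maze.sense(dir: north)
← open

→ stack.push(x: north)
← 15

→ maze.move(dir: north)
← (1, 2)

→ maze.sense(dir: north)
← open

→ stack.push(x: north)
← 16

→ maze.move(dir: north)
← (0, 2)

→ maze.sense(dir: west)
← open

→ stack.push(x: west)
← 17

→ maze.move(dir: west)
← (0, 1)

→ maze.sense(dir: south)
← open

→ stack.push(x: south)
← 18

→ maze.move(dir: south)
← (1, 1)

→ maze.sense(dir: south)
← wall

→ maze.sense(dir: west)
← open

→ stack.push(x: west)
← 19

→ maze.move(dir: west)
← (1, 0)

→ maze.sense(dir: north)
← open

→ stack.push(x: north)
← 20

→ maze.move(dir: north)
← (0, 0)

→ stack.pop()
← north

→ maze.move(dir: south)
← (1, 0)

→ maze.sense(dir: south)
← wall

→ stack.pop()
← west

→ maze.move(dir: east)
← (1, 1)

→ stack.pop()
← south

→ maze.move(dir: north)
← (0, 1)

→ stack.pop()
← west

→ maze.move(dir: east)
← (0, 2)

→ maze.sense(dir: east)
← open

→ stack.push(x: east)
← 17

→ maze.move(dir: east)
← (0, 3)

→ stack.pop()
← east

→ maze.move(dir: west)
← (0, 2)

→ stack.pop()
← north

→ maze.move(dir: south)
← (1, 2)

→ stack.pop()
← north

→ maze.move(dir: south)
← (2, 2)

→ stack.pop()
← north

→ maze.move(dir: south)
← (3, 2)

→ maze.sense(dir: west)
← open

→ stack.push(x: west)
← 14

→ maze.move(dir: west)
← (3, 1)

→ maze.sense(dir: south)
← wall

→ maze.sense(dir: west)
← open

→ stack.push(x: west)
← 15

→ maze.move(dir: west)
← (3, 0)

→ maze.sense(dir: south)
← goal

→ maze.move(dir: south)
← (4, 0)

Answer: (4, 0)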